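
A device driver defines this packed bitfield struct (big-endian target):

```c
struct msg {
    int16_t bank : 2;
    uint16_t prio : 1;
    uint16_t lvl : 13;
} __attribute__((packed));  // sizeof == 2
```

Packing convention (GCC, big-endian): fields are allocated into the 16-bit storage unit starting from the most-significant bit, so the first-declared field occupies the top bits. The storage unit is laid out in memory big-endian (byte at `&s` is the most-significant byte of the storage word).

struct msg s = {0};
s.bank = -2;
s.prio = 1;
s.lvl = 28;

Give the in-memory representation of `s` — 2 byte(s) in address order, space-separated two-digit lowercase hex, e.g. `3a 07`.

bank (2b) val=-2 bits=0x2 at bit 14: 0x8000
prio (1b) val=1 bits=0x1 at bit 13: 0xa000
lvl (13b) val=28 bits=0x1c at bit 0: 0xa01c
word = 0xa01c → big-endian bytes:
  [0]=0xa0  [1]=0x1c

a0 1c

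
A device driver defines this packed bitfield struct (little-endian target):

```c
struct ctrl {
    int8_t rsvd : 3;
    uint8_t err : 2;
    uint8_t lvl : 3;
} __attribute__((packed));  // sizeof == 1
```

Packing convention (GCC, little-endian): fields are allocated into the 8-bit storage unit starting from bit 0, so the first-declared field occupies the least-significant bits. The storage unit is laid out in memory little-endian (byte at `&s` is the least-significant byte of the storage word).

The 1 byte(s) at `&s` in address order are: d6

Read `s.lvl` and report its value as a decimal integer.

6

[0]=0xd6 (little-endian) → word 0xd6
rsvd:3 @ bit 0 → (0xd6>>0)&0x7 = 0x6
err:2 @ bit 3 → (0xd6>>3)&0x3 = 0x2
lvl:3 @ bit 5 → (0xd6>>5)&0x7 = 0x6  ←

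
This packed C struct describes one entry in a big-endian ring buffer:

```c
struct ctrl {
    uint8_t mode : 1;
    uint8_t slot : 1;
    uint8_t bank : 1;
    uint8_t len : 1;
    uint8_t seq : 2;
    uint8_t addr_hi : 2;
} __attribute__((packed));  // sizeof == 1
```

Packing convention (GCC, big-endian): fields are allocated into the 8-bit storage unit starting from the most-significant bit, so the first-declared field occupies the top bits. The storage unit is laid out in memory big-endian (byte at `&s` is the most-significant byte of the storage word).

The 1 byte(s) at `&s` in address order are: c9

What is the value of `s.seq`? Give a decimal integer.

2

[0]=0xc9 (big-endian) → word 0xc9
mode [7+:1] = (word>>7) & 0x1 = 1
slot [6+:1] = (word>>6) & 0x1 = 1
bank [5+:1] = (word>>5) & 0x1 = 0
len [4+:1] = (word>>4) & 0x1 = 0
seq [2+:2] = (word>>2) & 0x3 = 2  ←
addr_hi [0+:2] = (word>>0) & 0x3 = 1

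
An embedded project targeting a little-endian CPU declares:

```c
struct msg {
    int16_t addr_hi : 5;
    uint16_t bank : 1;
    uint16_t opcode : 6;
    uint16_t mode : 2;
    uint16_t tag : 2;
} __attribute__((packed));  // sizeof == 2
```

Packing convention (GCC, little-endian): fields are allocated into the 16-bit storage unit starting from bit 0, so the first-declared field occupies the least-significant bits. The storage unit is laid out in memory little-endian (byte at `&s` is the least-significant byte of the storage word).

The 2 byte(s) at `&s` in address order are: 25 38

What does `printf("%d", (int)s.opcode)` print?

32

[0]=0x25 [1]=0x38 (little-endian) → word 0x3825
addr_hi:5 @ bit 0 → (0x3825>>0)&0x1f = 0x5
bank:1 @ bit 5 → (0x3825>>5)&0x1 = 0x1
opcode:6 @ bit 6 → (0x3825>>6)&0x3f = 0x20  ←
mode:2 @ bit 12 → (0x3825>>12)&0x3 = 0x3
tag:2 @ bit 14 → (0x3825>>14)&0x3 = 0x0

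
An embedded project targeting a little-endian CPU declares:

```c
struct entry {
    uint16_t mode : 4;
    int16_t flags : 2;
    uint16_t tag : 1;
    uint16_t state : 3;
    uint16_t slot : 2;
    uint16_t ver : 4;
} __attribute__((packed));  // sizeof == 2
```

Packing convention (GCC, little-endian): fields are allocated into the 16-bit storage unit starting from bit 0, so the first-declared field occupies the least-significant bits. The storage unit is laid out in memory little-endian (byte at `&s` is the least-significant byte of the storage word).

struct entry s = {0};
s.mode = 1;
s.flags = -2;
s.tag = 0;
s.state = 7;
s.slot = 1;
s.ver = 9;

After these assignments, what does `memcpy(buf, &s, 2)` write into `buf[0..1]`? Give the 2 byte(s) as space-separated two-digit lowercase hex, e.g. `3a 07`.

[0+:4] mode=1 & 0xf = 0x1; word=0x0001
[4+:2] flags=-2 & 0x3 = 0x2; word=0x0021
[6+:1] tag=0 & 0x1 = 0x0; word=0x0021
[7+:3] state=7 & 0x7 = 0x7; word=0x03a1
[10+:2] slot=1 & 0x3 = 0x1; word=0x07a1
[12+:4] ver=9 & 0xf = 0x9; word=0x97a1
word = 0x97a1 → little-endian bytes:
  [0]=0xa1  [1]=0x97

a1 97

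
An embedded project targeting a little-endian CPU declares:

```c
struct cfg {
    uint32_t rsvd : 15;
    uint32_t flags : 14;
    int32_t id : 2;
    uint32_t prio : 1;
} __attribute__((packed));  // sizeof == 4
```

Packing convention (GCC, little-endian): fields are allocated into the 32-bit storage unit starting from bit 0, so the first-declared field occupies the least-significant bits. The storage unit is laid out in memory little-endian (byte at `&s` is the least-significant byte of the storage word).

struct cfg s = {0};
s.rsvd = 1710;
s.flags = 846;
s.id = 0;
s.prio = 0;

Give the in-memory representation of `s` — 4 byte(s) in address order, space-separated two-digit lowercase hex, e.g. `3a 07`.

ae 06 a7 01

[0+:15] rsvd=1710 & 0x7fff = 0x6ae; word=0x000006ae
[15+:14] flags=846 & 0x3fff = 0x34e; word=0x01a706ae
[29+:2] id=0 & 0x3 = 0x0; word=0x01a706ae
[31+:1] prio=0 & 0x1 = 0x0; word=0x01a706ae
word = 0x01a706ae → little-endian bytes:
  [0]=0xae  [1]=0x06  [2]=0xa7  [3]=0x01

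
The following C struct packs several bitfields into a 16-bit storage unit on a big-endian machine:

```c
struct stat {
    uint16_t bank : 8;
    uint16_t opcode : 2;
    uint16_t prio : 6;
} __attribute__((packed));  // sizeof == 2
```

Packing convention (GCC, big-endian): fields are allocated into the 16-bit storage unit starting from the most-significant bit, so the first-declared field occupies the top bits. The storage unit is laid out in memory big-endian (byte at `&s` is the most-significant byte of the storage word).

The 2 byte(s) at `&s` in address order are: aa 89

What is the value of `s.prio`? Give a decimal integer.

[0]=0xaa [1]=0x89 (big-endian) → word 0xaa89
bank:8 @ bit 8 → (0xaa89>>8)&0xff = 0xaa
opcode:2 @ bit 6 → (0xaa89>>6)&0x3 = 0x2
prio:6 @ bit 0 → (0xaa89>>0)&0x3f = 0x9  ←

9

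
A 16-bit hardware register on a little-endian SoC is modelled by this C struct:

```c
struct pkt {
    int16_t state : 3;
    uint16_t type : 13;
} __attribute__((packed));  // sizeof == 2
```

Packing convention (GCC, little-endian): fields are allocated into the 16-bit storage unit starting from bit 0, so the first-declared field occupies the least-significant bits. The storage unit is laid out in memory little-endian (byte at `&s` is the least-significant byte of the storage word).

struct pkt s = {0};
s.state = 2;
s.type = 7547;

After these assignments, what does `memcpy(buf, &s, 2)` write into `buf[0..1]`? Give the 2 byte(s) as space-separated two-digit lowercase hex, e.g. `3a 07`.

state (3b) val=2 bits=0x2 at bit 0: 0x0002
type (13b) val=7547 bits=0x1d7b at bit 3: 0xebda
word = 0xebda → little-endian bytes:
  [0]=0xda  [1]=0xeb

da eb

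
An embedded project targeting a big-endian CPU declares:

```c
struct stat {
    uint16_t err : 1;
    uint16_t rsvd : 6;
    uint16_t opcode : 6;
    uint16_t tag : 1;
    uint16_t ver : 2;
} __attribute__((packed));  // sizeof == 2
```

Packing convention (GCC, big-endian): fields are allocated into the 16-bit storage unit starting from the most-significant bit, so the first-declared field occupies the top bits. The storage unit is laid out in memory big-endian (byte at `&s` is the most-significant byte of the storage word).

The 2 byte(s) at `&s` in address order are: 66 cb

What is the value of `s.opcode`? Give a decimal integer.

25

[0]=0x66 [1]=0xcb (big-endian) → word 0x66cb
err [15+:1] = (word>>15) & 0x1 = 0
rsvd [9+:6] = (word>>9) & 0x3f = 51
opcode [3+:6] = (word>>3) & 0x3f = 25  ←
tag [2+:1] = (word>>2) & 0x1 = 0
ver [0+:2] = (word>>0) & 0x3 = 3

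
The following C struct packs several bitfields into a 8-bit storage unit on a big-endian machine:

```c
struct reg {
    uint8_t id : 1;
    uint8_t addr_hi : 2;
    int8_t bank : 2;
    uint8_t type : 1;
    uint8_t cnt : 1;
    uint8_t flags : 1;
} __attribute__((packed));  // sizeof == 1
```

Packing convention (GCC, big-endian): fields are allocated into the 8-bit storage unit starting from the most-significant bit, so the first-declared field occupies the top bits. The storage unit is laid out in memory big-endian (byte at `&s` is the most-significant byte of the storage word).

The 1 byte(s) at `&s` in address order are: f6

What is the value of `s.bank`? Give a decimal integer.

-2

[0]=0xf6 (big-endian) → word 0xf6
id:1 @ bit 7 → (0xf6>>7)&0x1 = 0x1
addr_hi:2 @ bit 5 → (0xf6>>5)&0x3 = 0x3
bank:2 @ bit 3 → (0xf6>>3)&0x3 = 0x2  ←
type:1 @ bit 2 → (0xf6>>2)&0x1 = 0x1
cnt:1 @ bit 1 → (0xf6>>1)&0x1 = 0x1
flags:1 @ bit 0 → (0xf6>>0)&0x1 = 0x0
bank signed 2b, MSB=1: 2 - 4 = -2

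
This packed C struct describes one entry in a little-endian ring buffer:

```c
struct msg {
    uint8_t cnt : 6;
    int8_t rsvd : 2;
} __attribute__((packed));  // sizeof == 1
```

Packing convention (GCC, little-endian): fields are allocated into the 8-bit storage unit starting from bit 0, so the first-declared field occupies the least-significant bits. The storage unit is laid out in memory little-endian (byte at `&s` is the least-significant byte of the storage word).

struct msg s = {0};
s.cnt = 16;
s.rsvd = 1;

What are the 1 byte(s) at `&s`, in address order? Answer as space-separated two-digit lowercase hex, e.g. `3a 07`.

50

cnt:6 = 16 → 0x10 << 0 → word 0x10
rsvd:2 = 1 → 0x1 << 6 → word 0x50
word = 0x50 → little-endian bytes:
  [0]=0x50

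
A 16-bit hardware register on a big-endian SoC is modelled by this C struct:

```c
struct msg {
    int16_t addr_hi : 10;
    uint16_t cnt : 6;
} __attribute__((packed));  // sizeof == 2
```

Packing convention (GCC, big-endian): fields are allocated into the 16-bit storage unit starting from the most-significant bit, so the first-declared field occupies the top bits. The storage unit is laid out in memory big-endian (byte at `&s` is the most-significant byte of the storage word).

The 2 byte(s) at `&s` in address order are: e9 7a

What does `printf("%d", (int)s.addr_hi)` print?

-91

[0]=0xe9 [1]=0x7a (big-endian) → word 0xe97a
addr_hi:10 @ bit 6 → (0xe97a>>6)&0x3ff = 0x3a5  ←
cnt:6 @ bit 0 → (0xe97a>>0)&0x3f = 0x3a
addr_hi signed 10b, MSB=1: 933 - 1024 = -91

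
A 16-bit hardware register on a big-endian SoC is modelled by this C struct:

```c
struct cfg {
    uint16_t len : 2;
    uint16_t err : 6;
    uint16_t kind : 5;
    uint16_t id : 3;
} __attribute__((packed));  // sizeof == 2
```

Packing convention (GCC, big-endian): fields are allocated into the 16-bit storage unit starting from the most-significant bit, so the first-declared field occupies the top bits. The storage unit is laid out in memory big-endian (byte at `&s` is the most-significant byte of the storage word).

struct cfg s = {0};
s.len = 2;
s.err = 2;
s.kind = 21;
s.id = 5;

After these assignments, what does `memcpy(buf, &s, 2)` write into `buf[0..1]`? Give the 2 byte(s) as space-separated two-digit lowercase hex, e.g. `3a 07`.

82 ad

len:2 = 2 → 0x2 << 14 → word 0x8000
err:6 = 2 → 0x2 << 8 → word 0x8200
kind:5 = 21 → 0x15 << 3 → word 0x82a8
id:3 = 5 → 0x5 << 0 → word 0x82ad
word = 0x82ad → big-endian bytes:
  [0]=0x82  [1]=0xad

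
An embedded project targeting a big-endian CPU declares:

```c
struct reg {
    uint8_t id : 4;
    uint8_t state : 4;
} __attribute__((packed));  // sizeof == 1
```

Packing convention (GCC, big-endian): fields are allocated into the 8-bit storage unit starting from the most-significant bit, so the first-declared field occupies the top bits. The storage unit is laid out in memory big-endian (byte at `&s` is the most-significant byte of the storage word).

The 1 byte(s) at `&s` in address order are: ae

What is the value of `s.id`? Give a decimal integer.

[0]=0xae (big-endian) → word 0xae
id [4+:4] = (word>>4) & 0xf = 10  ←
state [0+:4] = (word>>0) & 0xf = 14

10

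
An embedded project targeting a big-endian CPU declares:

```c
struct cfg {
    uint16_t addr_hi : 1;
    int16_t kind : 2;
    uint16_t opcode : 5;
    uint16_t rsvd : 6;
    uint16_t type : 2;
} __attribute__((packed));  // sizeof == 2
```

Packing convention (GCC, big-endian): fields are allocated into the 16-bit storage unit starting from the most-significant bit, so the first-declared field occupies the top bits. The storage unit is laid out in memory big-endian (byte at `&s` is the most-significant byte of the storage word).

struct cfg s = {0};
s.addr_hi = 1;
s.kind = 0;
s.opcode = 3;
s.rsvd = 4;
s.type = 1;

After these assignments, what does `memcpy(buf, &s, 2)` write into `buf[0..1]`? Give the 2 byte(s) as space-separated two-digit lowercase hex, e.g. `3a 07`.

[15+:1] addr_hi=1 & 0x1 = 0x1; word=0x8000
[13+:2] kind=0 & 0x3 = 0x0; word=0x8000
[8+:5] opcode=3 & 0x1f = 0x3; word=0x8300
[2+:6] rsvd=4 & 0x3f = 0x4; word=0x8310
[0+:2] type=1 & 0x3 = 0x1; word=0x8311
word = 0x8311 → big-endian bytes:
  [0]=0x83  [1]=0x11

83 11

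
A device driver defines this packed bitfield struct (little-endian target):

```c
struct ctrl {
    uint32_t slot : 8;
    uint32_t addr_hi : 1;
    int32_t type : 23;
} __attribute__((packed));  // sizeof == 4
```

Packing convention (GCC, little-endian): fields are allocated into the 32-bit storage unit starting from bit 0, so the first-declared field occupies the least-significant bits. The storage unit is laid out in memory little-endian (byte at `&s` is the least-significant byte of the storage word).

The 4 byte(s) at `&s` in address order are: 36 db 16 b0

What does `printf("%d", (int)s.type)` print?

[0]=0x36 [1]=0xdb [2]=0x16 [3]=0xb0 (little-endian) → word 0xb016db36
slot:8 @ bit 0 → (0xb016db36>>0)&0xff = 0x36
addr_hi:1 @ bit 8 → (0xb016db36>>8)&0x1 = 0x1
type:23 @ bit 9 → (0xb016db36>>9)&0x7fffff = 0x580b6d  ←
type signed 23b, MSB=1: 5770093 - 8388608 = -2618515

-2618515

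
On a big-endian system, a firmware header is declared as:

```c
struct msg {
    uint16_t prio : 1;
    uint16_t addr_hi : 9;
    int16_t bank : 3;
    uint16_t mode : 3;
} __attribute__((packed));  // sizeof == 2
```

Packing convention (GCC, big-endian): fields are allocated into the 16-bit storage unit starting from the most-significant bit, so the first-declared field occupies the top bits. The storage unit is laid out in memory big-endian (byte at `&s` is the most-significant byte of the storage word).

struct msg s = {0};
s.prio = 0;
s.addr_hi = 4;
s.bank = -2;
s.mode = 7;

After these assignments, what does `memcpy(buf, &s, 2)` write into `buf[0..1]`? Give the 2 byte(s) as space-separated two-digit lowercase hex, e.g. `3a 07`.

prio:1 = 0 → 0x0 << 15 → word 0x0000
addr_hi:9 = 4 → 0x4 << 6 → word 0x0100
bank:3 = -2 → 0x6 << 3 → word 0x0130
mode:3 = 7 → 0x7 << 0 → word 0x0137
word = 0x0137 → big-endian bytes:
  [0]=0x01  [1]=0x37

01 37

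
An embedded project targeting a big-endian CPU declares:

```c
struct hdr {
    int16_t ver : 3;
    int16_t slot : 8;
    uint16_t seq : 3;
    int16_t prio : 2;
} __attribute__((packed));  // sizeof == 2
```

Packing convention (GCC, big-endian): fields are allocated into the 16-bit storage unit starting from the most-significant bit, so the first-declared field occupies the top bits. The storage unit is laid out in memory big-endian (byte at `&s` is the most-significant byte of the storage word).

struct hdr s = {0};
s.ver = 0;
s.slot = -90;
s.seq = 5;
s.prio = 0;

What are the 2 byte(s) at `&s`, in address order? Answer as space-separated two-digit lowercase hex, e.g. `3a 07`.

ver:3 = 0 → 0x0 << 13 → word 0x0000
slot:8 = -90 → 0xa6 << 5 → word 0x14c0
seq:3 = 5 → 0x5 << 2 → word 0x14d4
prio:2 = 0 → 0x0 << 0 → word 0x14d4
word = 0x14d4 → big-endian bytes:
  [0]=0x14  [1]=0xd4

14 d4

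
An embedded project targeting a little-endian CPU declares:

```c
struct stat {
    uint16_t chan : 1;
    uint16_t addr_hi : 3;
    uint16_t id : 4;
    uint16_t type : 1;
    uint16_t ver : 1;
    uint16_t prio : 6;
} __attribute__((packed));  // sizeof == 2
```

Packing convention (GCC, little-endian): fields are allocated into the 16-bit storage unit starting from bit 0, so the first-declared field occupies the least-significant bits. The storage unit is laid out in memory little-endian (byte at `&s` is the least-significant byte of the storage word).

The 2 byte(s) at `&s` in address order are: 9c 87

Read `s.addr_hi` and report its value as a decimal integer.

[0]=0x9c [1]=0x87 (little-endian) → word 0x879c
chan [0+:1] = (word>>0) & 0x1 = 0
addr_hi [1+:3] = (word>>1) & 0x7 = 6  ←
id [4+:4] = (word>>4) & 0xf = 9
type [8+:1] = (word>>8) & 0x1 = 1
ver [9+:1] = (word>>9) & 0x1 = 1
prio [10+:6] = (word>>10) & 0x3f = 33

6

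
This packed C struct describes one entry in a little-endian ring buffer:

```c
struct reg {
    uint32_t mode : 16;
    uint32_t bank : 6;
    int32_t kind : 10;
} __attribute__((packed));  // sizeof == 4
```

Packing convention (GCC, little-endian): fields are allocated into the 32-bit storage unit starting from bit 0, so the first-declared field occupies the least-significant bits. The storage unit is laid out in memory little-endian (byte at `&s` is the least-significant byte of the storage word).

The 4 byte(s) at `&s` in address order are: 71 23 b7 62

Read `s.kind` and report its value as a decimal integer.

394

[0]=0x71 [1]=0x23 [2]=0xb7 [3]=0x62 (little-endian) → word 0x62b72371
mode:16 @ bit 0 → (0x62b72371>>0)&0xffff = 0x2371
bank:6 @ bit 16 → (0x62b72371>>16)&0x3f = 0x37
kind:10 @ bit 22 → (0x62b72371>>22)&0x3ff = 0x18a  ←
kind signed 10b, MSB=0: value = 394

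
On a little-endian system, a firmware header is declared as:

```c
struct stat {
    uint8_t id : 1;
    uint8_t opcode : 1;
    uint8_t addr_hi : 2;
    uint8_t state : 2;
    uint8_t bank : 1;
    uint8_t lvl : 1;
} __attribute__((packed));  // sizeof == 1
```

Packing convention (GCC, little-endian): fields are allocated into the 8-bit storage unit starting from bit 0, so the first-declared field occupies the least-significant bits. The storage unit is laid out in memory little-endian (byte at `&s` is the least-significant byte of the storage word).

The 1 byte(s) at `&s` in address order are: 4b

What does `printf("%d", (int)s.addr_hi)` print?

2

[0]=0x4b (little-endian) → word 0x4b
id:1 @ bit 0 → (0x4b>>0)&0x1 = 0x1
opcode:1 @ bit 1 → (0x4b>>1)&0x1 = 0x1
addr_hi:2 @ bit 2 → (0x4b>>2)&0x3 = 0x2  ←
state:2 @ bit 4 → (0x4b>>4)&0x3 = 0x0
bank:1 @ bit 6 → (0x4b>>6)&0x1 = 0x1
lvl:1 @ bit 7 → (0x4b>>7)&0x1 = 0x0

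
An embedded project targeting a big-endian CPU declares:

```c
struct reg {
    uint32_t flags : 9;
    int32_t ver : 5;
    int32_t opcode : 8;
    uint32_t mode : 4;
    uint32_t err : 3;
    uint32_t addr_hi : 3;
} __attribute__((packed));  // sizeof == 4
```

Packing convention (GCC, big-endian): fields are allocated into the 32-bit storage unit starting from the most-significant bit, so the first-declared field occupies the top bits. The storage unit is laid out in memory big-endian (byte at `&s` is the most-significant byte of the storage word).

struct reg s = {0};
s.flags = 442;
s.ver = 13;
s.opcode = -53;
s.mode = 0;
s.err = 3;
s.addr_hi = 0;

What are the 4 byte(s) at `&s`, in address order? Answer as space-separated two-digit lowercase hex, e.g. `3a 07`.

flags (9b) val=442 bits=0x1ba at bit 23: 0xdd000000
ver (5b) val=13 bits=0xd at bit 18: 0xdd340000
opcode (8b) val=-53 bits=0xcb at bit 10: 0xdd372c00
mode (4b) val=0 bits=0x0 at bit 6: 0xdd372c00
err (3b) val=3 bits=0x3 at bit 3: 0xdd372c18
addr_hi (3b) val=0 bits=0x0 at bit 0: 0xdd372c18
word = 0xdd372c18 → big-endian bytes:
  [0]=0xdd  [1]=0x37  [2]=0x2c  [3]=0x18

dd 37 2c 18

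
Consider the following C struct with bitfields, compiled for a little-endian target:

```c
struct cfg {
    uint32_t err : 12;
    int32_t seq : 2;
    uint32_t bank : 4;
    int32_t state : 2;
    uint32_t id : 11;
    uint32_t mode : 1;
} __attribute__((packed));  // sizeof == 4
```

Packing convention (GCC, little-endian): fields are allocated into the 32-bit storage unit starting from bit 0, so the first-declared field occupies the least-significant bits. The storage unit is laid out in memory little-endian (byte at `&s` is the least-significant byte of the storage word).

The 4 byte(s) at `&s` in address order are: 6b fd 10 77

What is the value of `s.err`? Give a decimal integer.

3435

[0]=0x6b [1]=0xfd [2]=0x10 [3]=0x77 (little-endian) → word 0x7710fd6b
err:12 @ bit 0 → (0x7710fd6b>>0)&0xfff = 0xd6b  ←
seq:2 @ bit 12 → (0x7710fd6b>>12)&0x3 = 0x3
bank:4 @ bit 14 → (0x7710fd6b>>14)&0xf = 0x3
state:2 @ bit 18 → (0x7710fd6b>>18)&0x3 = 0x0
id:11 @ bit 20 → (0x7710fd6b>>20)&0x7ff = 0x771
mode:1 @ bit 31 → (0x7710fd6b>>31)&0x1 = 0x0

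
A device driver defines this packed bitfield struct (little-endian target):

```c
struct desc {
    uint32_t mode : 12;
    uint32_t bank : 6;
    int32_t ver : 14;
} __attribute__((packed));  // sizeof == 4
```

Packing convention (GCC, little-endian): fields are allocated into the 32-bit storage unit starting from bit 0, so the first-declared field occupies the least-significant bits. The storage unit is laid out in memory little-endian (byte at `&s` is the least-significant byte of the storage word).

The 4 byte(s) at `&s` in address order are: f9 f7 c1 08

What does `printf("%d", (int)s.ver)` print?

[0]=0xf9 [1]=0xf7 [2]=0xc1 [3]=0x08 (little-endian) → word 0x08c1f7f9
mode:12 @ bit 0 → (0x08c1f7f9>>0)&0xfff = 0x7f9
bank:6 @ bit 12 → (0x08c1f7f9>>12)&0x3f = 0x1f
ver:14 @ bit 18 → (0x08c1f7f9>>18)&0x3fff = 0x230  ←
ver signed 14b, MSB=0: value = 560

560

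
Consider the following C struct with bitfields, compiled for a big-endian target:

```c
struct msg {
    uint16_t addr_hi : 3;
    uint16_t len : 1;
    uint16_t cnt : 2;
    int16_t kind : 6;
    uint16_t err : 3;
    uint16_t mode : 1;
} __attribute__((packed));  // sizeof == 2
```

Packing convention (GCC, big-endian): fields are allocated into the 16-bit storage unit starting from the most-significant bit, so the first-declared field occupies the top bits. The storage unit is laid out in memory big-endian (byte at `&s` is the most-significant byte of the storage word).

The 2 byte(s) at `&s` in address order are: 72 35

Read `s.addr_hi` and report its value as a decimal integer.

3

[0]=0x72 [1]=0x35 (big-endian) → word 0x7235
addr_hi:3 @ bit 13 → (0x7235>>13)&0x7 = 0x3  ←
len:1 @ bit 12 → (0x7235>>12)&0x1 = 0x1
cnt:2 @ bit 10 → (0x7235>>10)&0x3 = 0x0
kind:6 @ bit 4 → (0x7235>>4)&0x3f = 0x23
err:3 @ bit 1 → (0x7235>>1)&0x7 = 0x2
mode:1 @ bit 0 → (0x7235>>0)&0x1 = 0x1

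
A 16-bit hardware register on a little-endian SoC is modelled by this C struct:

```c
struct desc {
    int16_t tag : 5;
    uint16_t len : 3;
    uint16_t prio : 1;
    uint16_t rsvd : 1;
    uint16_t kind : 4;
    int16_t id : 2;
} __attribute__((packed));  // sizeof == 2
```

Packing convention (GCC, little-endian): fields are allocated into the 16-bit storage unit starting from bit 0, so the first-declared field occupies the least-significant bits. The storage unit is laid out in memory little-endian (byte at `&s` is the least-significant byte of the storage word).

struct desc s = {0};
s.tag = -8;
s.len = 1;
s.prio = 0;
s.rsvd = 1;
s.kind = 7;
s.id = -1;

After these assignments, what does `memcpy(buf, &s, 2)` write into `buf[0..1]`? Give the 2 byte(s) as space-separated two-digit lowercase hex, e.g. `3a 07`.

38 de

tag (5b) val=-8 bits=0x18 at bit 0: 0x0018
len (3b) val=1 bits=0x1 at bit 5: 0x0038
prio (1b) val=0 bits=0x0 at bit 8: 0x0038
rsvd (1b) val=1 bits=0x1 at bit 9: 0x0238
kind (4b) val=7 bits=0x7 at bit 10: 0x1e38
id (2b) val=-1 bits=0x3 at bit 14: 0xde38
word = 0xde38 → little-endian bytes:
  [0]=0x38  [1]=0xde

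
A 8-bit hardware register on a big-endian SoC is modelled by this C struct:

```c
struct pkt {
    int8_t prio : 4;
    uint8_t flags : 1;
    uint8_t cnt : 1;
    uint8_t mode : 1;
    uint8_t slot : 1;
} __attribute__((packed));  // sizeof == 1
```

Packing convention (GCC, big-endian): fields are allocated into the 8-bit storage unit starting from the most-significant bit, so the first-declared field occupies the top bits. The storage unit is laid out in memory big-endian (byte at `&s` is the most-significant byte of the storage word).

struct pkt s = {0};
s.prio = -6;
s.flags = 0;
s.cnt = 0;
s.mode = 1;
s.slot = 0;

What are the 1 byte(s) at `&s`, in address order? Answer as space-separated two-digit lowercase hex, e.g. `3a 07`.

a2

[4+:4] prio=-6 & 0xf = 0xa; word=0xa0
[3+:1] flags=0 & 0x1 = 0x0; word=0xa0
[2+:1] cnt=0 & 0x1 = 0x0; word=0xa0
[1+:1] mode=1 & 0x1 = 0x1; word=0xa2
[0+:1] slot=0 & 0x1 = 0x0; word=0xa2
word = 0xa2 → big-endian bytes:
  [0]=0xa2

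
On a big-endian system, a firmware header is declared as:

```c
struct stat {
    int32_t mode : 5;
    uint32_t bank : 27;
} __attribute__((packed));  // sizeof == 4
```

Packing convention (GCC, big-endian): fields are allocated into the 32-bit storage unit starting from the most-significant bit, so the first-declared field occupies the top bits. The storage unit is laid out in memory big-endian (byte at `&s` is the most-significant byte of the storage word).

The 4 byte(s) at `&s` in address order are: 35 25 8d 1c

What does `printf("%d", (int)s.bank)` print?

86347036

[0]=0x35 [1]=0x25 [2]=0x8d [3]=0x1c (big-endian) → word 0x35258d1c
mode:5 @ bit 27 → (0x35258d1c>>27)&0x1f = 0x6
bank:27 @ bit 0 → (0x35258d1c>>0)&0x7ffffff = 0x5258d1c  ←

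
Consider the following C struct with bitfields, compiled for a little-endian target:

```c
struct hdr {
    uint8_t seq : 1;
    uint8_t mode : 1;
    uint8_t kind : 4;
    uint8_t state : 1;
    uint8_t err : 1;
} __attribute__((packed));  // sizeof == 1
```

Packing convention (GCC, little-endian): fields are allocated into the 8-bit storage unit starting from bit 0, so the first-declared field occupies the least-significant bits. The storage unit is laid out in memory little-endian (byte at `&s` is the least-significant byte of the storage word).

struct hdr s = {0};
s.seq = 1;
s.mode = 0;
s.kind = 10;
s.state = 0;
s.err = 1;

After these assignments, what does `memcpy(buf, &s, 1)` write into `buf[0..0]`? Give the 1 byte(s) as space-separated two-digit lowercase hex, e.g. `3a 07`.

[0+:1] seq=1 & 0x1 = 0x1; word=0x01
[1+:1] mode=0 & 0x1 = 0x0; word=0x01
[2+:4] kind=10 & 0xf = 0xa; word=0x29
[6+:1] state=0 & 0x1 = 0x0; word=0x29
[7+:1] err=1 & 0x1 = 0x1; word=0xa9
word = 0xa9 → little-endian bytes:
  [0]=0xa9

a9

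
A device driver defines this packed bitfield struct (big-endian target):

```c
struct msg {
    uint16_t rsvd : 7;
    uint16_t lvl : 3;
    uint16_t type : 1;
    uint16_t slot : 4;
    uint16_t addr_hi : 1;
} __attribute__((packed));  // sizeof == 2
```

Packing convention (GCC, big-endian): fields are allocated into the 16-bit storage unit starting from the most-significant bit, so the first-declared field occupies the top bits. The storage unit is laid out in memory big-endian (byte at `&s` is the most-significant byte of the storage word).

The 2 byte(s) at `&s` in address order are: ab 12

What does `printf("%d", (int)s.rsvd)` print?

85

[0]=0xab [1]=0x12 (big-endian) → word 0xab12
rsvd:7 @ bit 9 → (0xab12>>9)&0x7f = 0x55  ←
lvl:3 @ bit 6 → (0xab12>>6)&0x7 = 0x4
type:1 @ bit 5 → (0xab12>>5)&0x1 = 0x0
slot:4 @ bit 1 → (0xab12>>1)&0xf = 0x9
addr_hi:1 @ bit 0 → (0xab12>>0)&0x1 = 0x0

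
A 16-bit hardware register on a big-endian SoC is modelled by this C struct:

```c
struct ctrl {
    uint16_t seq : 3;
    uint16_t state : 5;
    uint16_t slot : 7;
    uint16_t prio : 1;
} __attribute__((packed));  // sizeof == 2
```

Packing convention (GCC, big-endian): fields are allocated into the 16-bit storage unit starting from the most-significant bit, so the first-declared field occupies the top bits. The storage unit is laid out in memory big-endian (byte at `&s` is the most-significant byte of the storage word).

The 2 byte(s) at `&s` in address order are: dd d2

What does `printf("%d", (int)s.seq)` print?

[0]=0xdd [1]=0xd2 (big-endian) → word 0xddd2
seq:3 @ bit 13 → (0xddd2>>13)&0x7 = 0x6  ←
state:5 @ bit 8 → (0xddd2>>8)&0x1f = 0x1d
slot:7 @ bit 1 → (0xddd2>>1)&0x7f = 0x69
prio:1 @ bit 0 → (0xddd2>>0)&0x1 = 0x0

6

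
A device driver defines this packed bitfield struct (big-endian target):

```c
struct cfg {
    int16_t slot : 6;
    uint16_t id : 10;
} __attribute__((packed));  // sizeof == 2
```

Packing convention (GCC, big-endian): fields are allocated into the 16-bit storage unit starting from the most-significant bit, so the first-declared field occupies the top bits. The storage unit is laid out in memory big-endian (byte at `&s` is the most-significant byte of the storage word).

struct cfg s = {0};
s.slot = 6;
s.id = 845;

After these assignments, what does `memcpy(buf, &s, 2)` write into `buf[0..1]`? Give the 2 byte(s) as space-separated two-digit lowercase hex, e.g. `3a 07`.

[10+:6] slot=6 & 0x3f = 0x6; word=0x1800
[0+:10] id=845 & 0x3ff = 0x34d; word=0x1b4d
word = 0x1b4d → big-endian bytes:
  [0]=0x1b  [1]=0x4d

1b 4d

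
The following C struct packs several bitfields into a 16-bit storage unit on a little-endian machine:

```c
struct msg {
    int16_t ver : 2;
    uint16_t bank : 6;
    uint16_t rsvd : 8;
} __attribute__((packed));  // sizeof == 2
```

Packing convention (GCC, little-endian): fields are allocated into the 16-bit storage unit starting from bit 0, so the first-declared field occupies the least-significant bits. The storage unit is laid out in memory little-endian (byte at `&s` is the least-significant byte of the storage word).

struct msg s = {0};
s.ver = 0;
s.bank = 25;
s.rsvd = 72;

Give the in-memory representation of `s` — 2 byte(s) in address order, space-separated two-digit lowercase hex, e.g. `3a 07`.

64 48

[0+:2] ver=0 & 0x3 = 0x0; word=0x0000
[2+:6] bank=25 & 0x3f = 0x19; word=0x0064
[8+:8] rsvd=72 & 0xff = 0x48; word=0x4864
word = 0x4864 → little-endian bytes:
  [0]=0x64  [1]=0x48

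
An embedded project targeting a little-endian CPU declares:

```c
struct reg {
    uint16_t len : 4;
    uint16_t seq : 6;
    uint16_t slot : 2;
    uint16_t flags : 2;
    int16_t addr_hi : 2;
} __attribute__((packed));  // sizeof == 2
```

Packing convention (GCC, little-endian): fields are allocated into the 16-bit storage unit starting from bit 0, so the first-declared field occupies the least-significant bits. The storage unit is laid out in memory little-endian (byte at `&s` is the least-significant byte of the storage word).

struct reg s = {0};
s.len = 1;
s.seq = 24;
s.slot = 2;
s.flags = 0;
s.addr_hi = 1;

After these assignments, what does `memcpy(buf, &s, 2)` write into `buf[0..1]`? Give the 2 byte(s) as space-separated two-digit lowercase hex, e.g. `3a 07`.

len (4b) val=1 bits=0x1 at bit 0: 0x0001
seq (6b) val=24 bits=0x18 at bit 4: 0x0181
slot (2b) val=2 bits=0x2 at bit 10: 0x0981
flags (2b) val=0 bits=0x0 at bit 12: 0x0981
addr_hi (2b) val=1 bits=0x1 at bit 14: 0x4981
word = 0x4981 → little-endian bytes:
  [0]=0x81  [1]=0x49

81 49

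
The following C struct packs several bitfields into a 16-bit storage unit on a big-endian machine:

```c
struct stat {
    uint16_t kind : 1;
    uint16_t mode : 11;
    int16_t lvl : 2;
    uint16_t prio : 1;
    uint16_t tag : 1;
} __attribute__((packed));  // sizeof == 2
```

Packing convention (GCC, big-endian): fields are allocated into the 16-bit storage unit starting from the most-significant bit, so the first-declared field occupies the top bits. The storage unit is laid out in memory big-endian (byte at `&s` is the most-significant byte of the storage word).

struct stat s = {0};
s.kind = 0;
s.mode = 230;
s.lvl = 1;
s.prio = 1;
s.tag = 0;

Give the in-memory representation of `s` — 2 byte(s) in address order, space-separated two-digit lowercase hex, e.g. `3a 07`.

[15+:1] kind=0 & 0x1 = 0x0; word=0x0000
[4+:11] mode=230 & 0x7ff = 0xe6; word=0x0e60
[2+:2] lvl=1 & 0x3 = 0x1; word=0x0e64
[1+:1] prio=1 & 0x1 = 0x1; word=0x0e66
[0+:1] tag=0 & 0x1 = 0x0; word=0x0e66
word = 0x0e66 → big-endian bytes:
  [0]=0x0e  [1]=0x66

0e 66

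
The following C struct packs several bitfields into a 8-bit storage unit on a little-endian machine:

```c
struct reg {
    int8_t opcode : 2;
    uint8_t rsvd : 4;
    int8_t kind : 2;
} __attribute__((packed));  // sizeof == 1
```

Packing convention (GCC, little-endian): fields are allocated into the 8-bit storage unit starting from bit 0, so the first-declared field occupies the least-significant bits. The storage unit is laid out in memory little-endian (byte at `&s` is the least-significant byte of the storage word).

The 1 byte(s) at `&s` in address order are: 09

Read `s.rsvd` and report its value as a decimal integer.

[0]=0x09 (little-endian) → word 0x09
opcode [0+:2] = (word>>0) & 0x3 = 1
rsvd [2+:4] = (word>>2) & 0xf = 2  ←
kind [6+:2] = (word>>6) & 0x3 = 0

2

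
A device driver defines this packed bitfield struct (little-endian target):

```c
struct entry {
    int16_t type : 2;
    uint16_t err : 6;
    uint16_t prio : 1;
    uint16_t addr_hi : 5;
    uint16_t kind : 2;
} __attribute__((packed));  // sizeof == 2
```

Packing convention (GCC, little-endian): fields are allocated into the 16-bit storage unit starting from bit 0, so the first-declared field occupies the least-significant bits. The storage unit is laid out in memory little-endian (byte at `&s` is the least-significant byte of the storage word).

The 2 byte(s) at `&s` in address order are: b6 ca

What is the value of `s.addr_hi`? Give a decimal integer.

5

[0]=0xb6 [1]=0xca (little-endian) → word 0xcab6
type:2 @ bit 0 → (0xcab6>>0)&0x3 = 0x2
err:6 @ bit 2 → (0xcab6>>2)&0x3f = 0x2d
prio:1 @ bit 8 → (0xcab6>>8)&0x1 = 0x0
addr_hi:5 @ bit 9 → (0xcab6>>9)&0x1f = 0x5  ←
kind:2 @ bit 14 → (0xcab6>>14)&0x3 = 0x3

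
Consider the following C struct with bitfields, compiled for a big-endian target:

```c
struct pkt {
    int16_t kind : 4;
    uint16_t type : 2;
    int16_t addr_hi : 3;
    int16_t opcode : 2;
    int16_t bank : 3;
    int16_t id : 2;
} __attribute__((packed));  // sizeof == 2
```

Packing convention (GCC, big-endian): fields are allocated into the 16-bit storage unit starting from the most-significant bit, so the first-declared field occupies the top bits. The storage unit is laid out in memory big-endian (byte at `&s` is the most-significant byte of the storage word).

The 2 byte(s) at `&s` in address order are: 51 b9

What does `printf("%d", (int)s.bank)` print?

[0]=0x51 [1]=0xb9 (big-endian) → word 0x51b9
kind:4 @ bit 12 → (0x51b9>>12)&0xf = 0x5
type:2 @ bit 10 → (0x51b9>>10)&0x3 = 0x0
addr_hi:3 @ bit 7 → (0x51b9>>7)&0x7 = 0x3
opcode:2 @ bit 5 → (0x51b9>>5)&0x3 = 0x1
bank:3 @ bit 2 → (0x51b9>>2)&0x7 = 0x6  ←
id:2 @ bit 0 → (0x51b9>>0)&0x3 = 0x1
bank signed 3b, MSB=1: 6 - 8 = -2

-2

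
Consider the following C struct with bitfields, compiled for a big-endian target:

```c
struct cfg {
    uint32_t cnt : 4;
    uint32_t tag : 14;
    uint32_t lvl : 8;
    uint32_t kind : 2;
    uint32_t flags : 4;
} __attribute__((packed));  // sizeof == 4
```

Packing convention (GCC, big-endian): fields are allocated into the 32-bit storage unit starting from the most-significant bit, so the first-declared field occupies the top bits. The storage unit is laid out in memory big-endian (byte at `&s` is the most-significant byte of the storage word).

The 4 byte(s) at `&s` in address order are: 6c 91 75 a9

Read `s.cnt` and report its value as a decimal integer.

6

[0]=0x6c [1]=0x91 [2]=0x75 [3]=0xa9 (big-endian) → word 0x6c9175a9
cnt:4 @ bit 28 → (0x6c9175a9>>28)&0xf = 0x6  ←
tag:14 @ bit 14 → (0x6c9175a9>>14)&0x3fff = 0x3245
lvl:8 @ bit 6 → (0x6c9175a9>>6)&0xff = 0xd6
kind:2 @ bit 4 → (0x6c9175a9>>4)&0x3 = 0x2
flags:4 @ bit 0 → (0x6c9175a9>>0)&0xf = 0x9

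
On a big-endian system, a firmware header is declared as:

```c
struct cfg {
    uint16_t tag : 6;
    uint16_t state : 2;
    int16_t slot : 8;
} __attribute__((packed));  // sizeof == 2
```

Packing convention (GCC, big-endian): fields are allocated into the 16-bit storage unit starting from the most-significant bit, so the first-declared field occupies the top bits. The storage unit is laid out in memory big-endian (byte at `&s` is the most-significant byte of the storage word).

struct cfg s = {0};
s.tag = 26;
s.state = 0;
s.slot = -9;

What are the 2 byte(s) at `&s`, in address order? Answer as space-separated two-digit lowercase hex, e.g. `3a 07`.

68 f7

tag (6b) val=26 bits=0x1a at bit 10: 0x6800
state (2b) val=0 bits=0x0 at bit 8: 0x6800
slot (8b) val=-9 bits=0xf7 at bit 0: 0x68f7
word = 0x68f7 → big-endian bytes:
  [0]=0x68  [1]=0xf7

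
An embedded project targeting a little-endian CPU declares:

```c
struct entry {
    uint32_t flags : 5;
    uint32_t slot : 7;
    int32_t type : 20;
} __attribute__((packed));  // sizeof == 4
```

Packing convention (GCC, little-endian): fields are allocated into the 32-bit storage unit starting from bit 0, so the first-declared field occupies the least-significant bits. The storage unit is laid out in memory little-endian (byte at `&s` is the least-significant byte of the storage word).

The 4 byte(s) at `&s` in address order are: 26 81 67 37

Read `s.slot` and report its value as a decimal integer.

9

[0]=0x26 [1]=0x81 [2]=0x67 [3]=0x37 (little-endian) → word 0x37678126
flags [0+:5] = (word>>0) & 0x1f = 6
slot [5+:7] = (word>>5) & 0x7f = 9  ←
type [12+:20] = (word>>12) & 0xfffff = 226936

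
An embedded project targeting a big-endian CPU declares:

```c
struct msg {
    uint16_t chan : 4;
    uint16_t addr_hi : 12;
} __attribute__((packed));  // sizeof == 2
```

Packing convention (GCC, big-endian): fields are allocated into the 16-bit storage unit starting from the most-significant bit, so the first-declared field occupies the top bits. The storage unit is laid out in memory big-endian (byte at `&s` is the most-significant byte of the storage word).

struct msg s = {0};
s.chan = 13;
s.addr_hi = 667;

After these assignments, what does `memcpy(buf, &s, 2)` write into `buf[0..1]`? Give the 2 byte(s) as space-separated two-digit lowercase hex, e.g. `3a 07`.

d2 9b

chan (4b) val=13 bits=0xd at bit 12: 0xd000
addr_hi (12b) val=667 bits=0x29b at bit 0: 0xd29b
word = 0xd29b → big-endian bytes:
  [0]=0xd2  [1]=0x9b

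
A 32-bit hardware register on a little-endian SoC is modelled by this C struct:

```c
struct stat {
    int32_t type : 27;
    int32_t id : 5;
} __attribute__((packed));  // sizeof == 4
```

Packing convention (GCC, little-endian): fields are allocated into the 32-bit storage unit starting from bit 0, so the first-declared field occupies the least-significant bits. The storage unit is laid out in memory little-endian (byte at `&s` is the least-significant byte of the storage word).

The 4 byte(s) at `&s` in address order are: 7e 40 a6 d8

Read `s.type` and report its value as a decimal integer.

10895486

[0]=0x7e [1]=0x40 [2]=0xa6 [3]=0xd8 (little-endian) → word 0xd8a6407e
type:27 @ bit 0 → (0xd8a6407e>>0)&0x7ffffff = 0xa6407e  ←
id:5 @ bit 27 → (0xd8a6407e>>27)&0x1f = 0x1b
type signed 27b, MSB=0: value = 10895486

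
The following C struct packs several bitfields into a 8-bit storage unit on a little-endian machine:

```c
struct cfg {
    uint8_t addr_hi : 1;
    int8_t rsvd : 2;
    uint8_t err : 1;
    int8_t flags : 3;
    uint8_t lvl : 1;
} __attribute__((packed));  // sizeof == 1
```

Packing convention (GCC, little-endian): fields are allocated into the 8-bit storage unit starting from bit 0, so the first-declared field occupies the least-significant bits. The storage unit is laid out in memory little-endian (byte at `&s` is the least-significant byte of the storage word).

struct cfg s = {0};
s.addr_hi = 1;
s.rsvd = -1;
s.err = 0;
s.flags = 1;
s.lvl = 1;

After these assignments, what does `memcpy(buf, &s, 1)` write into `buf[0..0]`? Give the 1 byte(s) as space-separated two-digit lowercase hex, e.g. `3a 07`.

addr_hi (1b) val=1 bits=0x1 at bit 0: 0x01
rsvd (2b) val=-1 bits=0x3 at bit 1: 0x07
err (1b) val=0 bits=0x0 at bit 3: 0x07
flags (3b) val=1 bits=0x1 at bit 4: 0x17
lvl (1b) val=1 bits=0x1 at bit 7: 0x97
word = 0x97 → little-endian bytes:
  [0]=0x97

97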